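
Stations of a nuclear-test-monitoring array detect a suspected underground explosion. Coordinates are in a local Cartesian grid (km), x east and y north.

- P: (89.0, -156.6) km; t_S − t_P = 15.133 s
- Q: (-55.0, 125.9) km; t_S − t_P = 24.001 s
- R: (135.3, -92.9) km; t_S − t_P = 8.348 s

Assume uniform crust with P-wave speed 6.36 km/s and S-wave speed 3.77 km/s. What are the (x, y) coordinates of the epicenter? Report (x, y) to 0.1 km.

Distance from S−P lag: d = Δt · v_P v_S / (v_P − v_S) = Δt · (6.36·3.77)/(6.36−3.77) ≈ 9.2576·Δt.
So d_P = 140.10, d_Q = 222.19, d_R = 77.28 km.
Circle about each station: (x − 89.0)² + (y + 156.6)² = 140.10²; (x + 55.0)² + (y − 125.9)² = 222.19²; (x − 135.3)² + (y + 92.9)² = 77.28².
Subtracting pairs of circle equations eliminates x²+y² and gives linear equations (the radical axes):
-288.0 x + 565.0 y = -43309.14
92.6 x + 127.4 y = 8147.75
Solving the 2×2 system: x ≈ 113.7, y ≈ -18.7 km.

(113.7, -18.7)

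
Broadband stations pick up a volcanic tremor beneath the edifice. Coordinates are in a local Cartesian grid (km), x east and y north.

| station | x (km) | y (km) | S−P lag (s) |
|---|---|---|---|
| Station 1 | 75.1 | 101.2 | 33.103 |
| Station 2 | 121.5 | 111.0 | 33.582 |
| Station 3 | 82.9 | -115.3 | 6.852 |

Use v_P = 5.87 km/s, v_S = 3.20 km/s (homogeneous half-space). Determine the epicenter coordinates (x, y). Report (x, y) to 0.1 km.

Distance from S−P lag: d = Δt · v_P v_S / (v_P − v_S) = Δt · (5.87·3.20)/(5.87−3.20) ≈ 7.0352·Δt.
So d_Station 1 = 232.89, d_Station 2 = 236.26, d_Station 3 = 48.21 km.
Circle about each station: (x − 75.1)² + (y − 101.2)² = 232.89²; (x − 121.5)² + (y − 111.0)² = 236.26²; (x − 82.9)² + (y + 115.3)² = 48.21².
Subtracting pairs of circle equations eliminates x²+y² and gives linear equations (the radical axes):
92.8 x + 19.6 y = 9620.76
15.6 x − 433.0 y = 56198.60
Solving the 2×2 system: x ≈ 130.1, y ≈ -125.1 km.

(130.1, -125.1)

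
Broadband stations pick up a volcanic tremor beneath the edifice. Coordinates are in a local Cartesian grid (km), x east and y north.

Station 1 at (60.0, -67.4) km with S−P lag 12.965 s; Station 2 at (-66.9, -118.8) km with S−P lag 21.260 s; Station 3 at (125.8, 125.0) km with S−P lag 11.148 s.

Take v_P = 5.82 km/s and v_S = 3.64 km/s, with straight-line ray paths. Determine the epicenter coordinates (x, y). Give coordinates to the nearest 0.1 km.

Distance from S−P lag: d = Δt · v_P v_S / (v_P − v_S) = Δt · (5.82·3.64)/(5.82−3.64) ≈ 9.7178·Δt.
So d_Station 1 = 125.99, d_Station 2 = 206.60, d_Station 3 = 108.33 km.
Circle about each station: (x − 60.0)² + (y + 67.4)² = 125.99²; (x + 66.9)² + (y + 118.8)² = 206.60²; (x − 125.8)² + (y − 125.0)² = 108.33².
Subtracting the Station 1 equation from the Station 2 and Station 3 equations removes the quadratic terms:
-253.8 x − 102.8 y = -16363.79
131.6 x + 384.8 y = 27445.97
Solving the 2×2 system: x ≈ 41.3, y ≈ 57.2 km.

(41.3, 57.2)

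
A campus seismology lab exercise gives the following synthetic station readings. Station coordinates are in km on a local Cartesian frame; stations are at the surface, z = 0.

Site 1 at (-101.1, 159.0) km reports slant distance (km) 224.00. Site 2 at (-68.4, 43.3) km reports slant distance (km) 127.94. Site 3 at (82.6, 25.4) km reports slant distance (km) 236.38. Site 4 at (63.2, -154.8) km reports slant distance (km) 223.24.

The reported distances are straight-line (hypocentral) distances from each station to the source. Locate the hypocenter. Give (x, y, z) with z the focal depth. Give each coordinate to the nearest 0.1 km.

x ≈ -134.8 km, y ≈ -59.1 km, depth ≈ 38.4 km

Each station gives a sphere (x−x_i)² + (y−y_i)² + z² = d_i² (stations at z=0).
Subtracting the Site 1 sphere from Site 2 and Site 3: z² cancels, leaving linear equations in x and y:
65.4 x − 231.4 y = 4858.60
367.4 x − 267.2 y = -33733.79
Solving: x ≈ -134.794, y ≈ -59.093 km (keep extra digits for the depth step; rounded: -134.8, -59.1).
Then from the Site 1 sphere: z² = 224.00² − (x + 101.1)² − (y − 159.0)² with x = -134.794, y = -59.093, so z ≈ 38.421 ≈ 38.4 km.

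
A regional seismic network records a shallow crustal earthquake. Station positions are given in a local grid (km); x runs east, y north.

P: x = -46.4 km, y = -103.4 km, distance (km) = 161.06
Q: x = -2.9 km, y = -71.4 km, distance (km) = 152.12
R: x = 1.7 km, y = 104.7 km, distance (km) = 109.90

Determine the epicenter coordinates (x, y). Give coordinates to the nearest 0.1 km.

Circle about each station: (x + 46.4)² + (y + 103.4)² = 161.06²; (x + 2.9)² + (y + 71.4)² = 152.12²; (x − 1.7)² + (y − 104.7)² = 109.90².
Subtracting pairs of circle equations eliminates x²+y² and gives linear equations (the radical axes):
87.0 x + 64.0 y = -4938.32
96.2 x + 416.2 y = 11982.77
Solving the 2×2 system: x ≈ -93.9, y ≈ 50.5 km.

x ≈ -93.9 km, y ≈ 50.5 km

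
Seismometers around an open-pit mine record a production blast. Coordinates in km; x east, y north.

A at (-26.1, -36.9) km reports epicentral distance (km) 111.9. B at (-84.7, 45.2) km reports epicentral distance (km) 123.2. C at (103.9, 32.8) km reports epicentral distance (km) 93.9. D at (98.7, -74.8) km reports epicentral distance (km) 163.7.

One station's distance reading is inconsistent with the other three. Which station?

B

Solve using three stations at a time. Using A, C, D (subtract circle equations pairwise → linear system) gives (x, y) ≈ (16.3, 66.7).
Distances from that point to each station vs reported:
  A: calculated 111.9 vs reported 111.9 → residual 0.0 km
  B: calculated 103.3 vs reported 123.2 → residual 19.9 km
  C: calculated 93.9 vs reported 93.9 → residual 0.0 km
  D: calculated 163.7 vs reported 163.7 → residual 0.0 km
A, C, D are mutually consistent (residuals ≈ 0); B is off by 19.9 km.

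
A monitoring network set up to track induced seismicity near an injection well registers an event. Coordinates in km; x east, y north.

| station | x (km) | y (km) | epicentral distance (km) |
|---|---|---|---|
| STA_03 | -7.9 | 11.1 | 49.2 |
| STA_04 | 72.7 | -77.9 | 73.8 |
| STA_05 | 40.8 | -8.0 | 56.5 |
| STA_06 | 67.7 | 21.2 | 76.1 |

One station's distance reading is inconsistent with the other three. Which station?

Solve using three stations at a time. Using STA_03, STA_04, STA_06 (subtract circle equations pairwise → linear system) gives (x, y) ≈ (14.2, -32.9).
Distances from that point to each station vs reported:
  STA_03: calculated 49.2 vs reported 49.2 → residual 0.0 km
  STA_04: calculated 73.8 vs reported 73.8 → residual 0.0 km
  STA_05: calculated 36.5 vs reported 56.5 → residual 20.0 km
  STA_06: calculated 76.1 vs reported 76.1 → residual 0.0 km
STA_03, STA_04, STA_06 are mutually consistent (residuals ≈ 0); STA_05 is off by 20.0 km.

STA_05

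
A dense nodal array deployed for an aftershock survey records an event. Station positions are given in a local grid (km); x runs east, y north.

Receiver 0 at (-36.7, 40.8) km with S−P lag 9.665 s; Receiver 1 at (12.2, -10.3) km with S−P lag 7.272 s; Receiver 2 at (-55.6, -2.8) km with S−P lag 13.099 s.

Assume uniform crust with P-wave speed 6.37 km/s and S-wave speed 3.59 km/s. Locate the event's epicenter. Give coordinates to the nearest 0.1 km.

Distance from S−P lag: d = Δt · v_P v_S / (v_P − v_S) = Δt · (6.37·3.59)/(6.37−3.59) ≈ 8.2260·Δt.
So d_Receiver 0 = 79.50, d_Receiver 1 = 59.82, d_Receiver 2 = 107.75 km.
Circle about each station: (x + 36.7)² + (y − 40.8)² = 79.50²; (x − 12.2)² + (y + 10.3)² = 59.82²; (x + 55.6)² + (y + 2.8)² = 107.75².
Subtracting the Receiver 0 equation from the Receiver 1 and Receiver 2 equations removes the quadratic terms:
97.8 x − 102.2 y = -14.78
-37.8 x − 87.2 y = -5202.14
Solving the 2×2 system: x ≈ 42.8, y ≈ 41.1 km.

x ≈ 42.8 km, y ≈ 41.1 km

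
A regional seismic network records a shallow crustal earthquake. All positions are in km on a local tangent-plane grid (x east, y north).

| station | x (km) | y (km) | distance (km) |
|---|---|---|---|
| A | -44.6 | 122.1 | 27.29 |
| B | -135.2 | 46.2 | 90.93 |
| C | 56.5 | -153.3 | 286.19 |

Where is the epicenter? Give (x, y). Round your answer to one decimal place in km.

(-66.1, 105.3)

Circle about each station: (x + 44.6)² + (y − 122.1)² = 27.29²; (x + 135.2)² + (y − 46.2)² = 90.93²; (x − 56.5)² + (y + 153.3)² = 286.19².
Subtracting the A equation from the B and C equations removes the quadratic terms:
-181.2 x − 151.8 y = -4007.61
202.2 x − 550.8 y = -71364.40
Solving the 2×2 system: x ≈ -66.1, y ≈ 105.3 km.
Check against A (with the unrounded x, y): √((x + 44.6)²+(y − 122.1)²) = 27.28 ≈ 27.29 km. ✓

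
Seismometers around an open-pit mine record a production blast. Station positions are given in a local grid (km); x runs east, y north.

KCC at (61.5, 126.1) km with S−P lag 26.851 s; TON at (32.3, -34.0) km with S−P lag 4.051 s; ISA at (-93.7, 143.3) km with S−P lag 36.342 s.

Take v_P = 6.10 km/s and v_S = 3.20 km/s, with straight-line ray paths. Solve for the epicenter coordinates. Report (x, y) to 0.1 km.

(50.5, -54.3)

Distance from S−P lag: d = Δt · v_P v_S / (v_P − v_S) = Δt · (6.10·3.20)/(6.10−3.20) ≈ 6.7310·Δt.
So d_KCC = 180.74, d_TON = 27.27, d_ISA = 244.62 km.
Circle about each station: (x − 61.5)² + (y − 126.1)² = 180.74²; (x − 32.3)² + (y + 34.0)² = 27.27²; (x + 93.7)² + (y − 143.3)² = 244.62².
Subtracting the KCC equation from the TON and ISA equations removes the quadratic terms:
-58.4 x − 320.2 y = 14439.12
-310.4 x + 34.4 y = -17540.88
Solving the 2×2 system: x ≈ 50.5, y ≈ -54.3 km.
Check against KCC (with the unrounded x, y): √((x − 61.5)²+(y − 126.1)²) = 180.74 ≈ 180.74 km. ✓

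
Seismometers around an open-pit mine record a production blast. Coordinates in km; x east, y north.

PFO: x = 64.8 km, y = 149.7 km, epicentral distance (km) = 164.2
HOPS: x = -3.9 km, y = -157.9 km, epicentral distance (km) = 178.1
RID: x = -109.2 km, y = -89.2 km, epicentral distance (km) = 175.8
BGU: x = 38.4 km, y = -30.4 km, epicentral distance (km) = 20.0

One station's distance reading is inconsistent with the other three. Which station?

Solve using three stations at a time. Using PFO, RID, BGU (subtract circle equations pairwise → linear system) gives (x, y) ≈ (49.6, -13.8).
Distances from that point to each station vs reported:
  PFO: calculated 164.2 vs reported 164.2 → residual 0.0 km
  HOPS: calculated 153.7 vs reported 178.1 → residual 24.4 km
  RID: calculated 175.8 vs reported 175.8 → residual 0.0 km
  BGU: calculated 20.0 vs reported 20.0 → residual 0.0 km
PFO, RID, BGU are mutually consistent (residuals ≈ 0); HOPS is off by 24.4 km.

HOPS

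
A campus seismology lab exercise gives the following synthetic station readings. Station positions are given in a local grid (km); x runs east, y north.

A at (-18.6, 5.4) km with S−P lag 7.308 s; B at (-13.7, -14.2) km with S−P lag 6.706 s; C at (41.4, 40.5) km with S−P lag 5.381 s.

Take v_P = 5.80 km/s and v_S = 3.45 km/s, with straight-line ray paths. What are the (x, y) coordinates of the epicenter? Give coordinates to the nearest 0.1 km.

(42.7, -5.3)

Distance from S−P lag: d = Δt · v_P v_S / (v_P − v_S) = Δt · (5.80·3.45)/(5.80−3.45) ≈ 8.5149·Δt.
So d_A = 62.23, d_B = 57.10, d_C = 45.82 km.
Circle about each station: (x + 18.6)² + (y − 5.4)² = 62.23²; (x + 13.7)² + (y + 14.2)² = 57.10²; (x − 41.4)² + (y − 40.5)² = 45.82².
Subtracting pairs of circle equations eliminates x²+y² and gives linear equations (the radical axes):
9.8 x − 39.2 y = 626.37
120.0 x + 70.2 y = 4752.19
Solving the 2×2 system: x ≈ 42.7, y ≈ -5.3 km.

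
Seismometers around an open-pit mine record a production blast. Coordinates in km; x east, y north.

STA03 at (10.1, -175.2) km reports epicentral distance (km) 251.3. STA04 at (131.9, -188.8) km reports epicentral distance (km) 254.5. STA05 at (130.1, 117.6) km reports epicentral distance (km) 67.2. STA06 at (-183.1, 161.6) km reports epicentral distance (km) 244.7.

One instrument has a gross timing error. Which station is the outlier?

Solve using three stations at a time. Using STA03, STA04, STA05 (subtract circle equations pairwise → linear system) gives (x, y) ≈ (91.7, 62.5).
Distances from that point to each station vs reported:
  STA03: calculated 251.3 vs reported 251.3 → residual 0.0 km
  STA04: calculated 254.5 vs reported 254.5 → residual 0.0 km
  STA05: calculated 67.2 vs reported 67.2 → residual 0.0 km
  STA06: calculated 292.1 vs reported 244.7 → residual 47.4 km
STA03, STA04, STA05 are mutually consistent (residuals ≈ 0); STA06 is off by 47.4 km.

STA06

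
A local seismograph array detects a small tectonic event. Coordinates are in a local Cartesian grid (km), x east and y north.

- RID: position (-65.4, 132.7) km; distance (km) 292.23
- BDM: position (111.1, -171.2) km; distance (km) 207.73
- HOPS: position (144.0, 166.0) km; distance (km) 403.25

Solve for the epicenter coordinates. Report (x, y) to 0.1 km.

Circle about each station: (x + 65.4)² + (y − 132.7)² = 292.23²; (x − 111.1)² + (y + 171.2)² = 207.73²; (x − 144.0)² + (y − 166.0)² = 403.25².
Subtracting the RID equation from the BDM and HOPS equations removes the quadratic terms:
353.0 x − 607.8 y = 62012.82
418.8 x + 66.6 y = -50806.64
Solving the 2×2 system: x ≈ -96.2, y ≈ -157.9 km.
Check against RID (with the unrounded x, y): √((x + 65.4)²+(y − 132.7)²) = 292.23 ≈ 292.23 km. ✓

-96.2 km east, -157.9 km north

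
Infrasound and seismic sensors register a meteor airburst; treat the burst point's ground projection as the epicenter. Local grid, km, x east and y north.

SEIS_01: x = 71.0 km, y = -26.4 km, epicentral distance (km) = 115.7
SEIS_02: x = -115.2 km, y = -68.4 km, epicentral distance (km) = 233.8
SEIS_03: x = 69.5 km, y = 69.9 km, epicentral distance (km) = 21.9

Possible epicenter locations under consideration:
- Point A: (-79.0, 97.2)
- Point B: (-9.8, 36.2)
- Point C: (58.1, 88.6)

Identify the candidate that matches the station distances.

For each candidate, compare |candidate − station| to the reported distance:
Point A: residuals SEIS_01 78.7, SEIS_02 64.3, SEIS_03 129.1 → max 129.1 km
Point B: residuals SEIS_01 13.5, SEIS_02 85.3, SEIS_03 64.3 → max 85.3 km
Point C: residuals SEIS_01 0.0, SEIS_02 0.0, SEIS_03 0.0 → max 0.0 km
Only Point C has all residuals ≈ 0.

Point C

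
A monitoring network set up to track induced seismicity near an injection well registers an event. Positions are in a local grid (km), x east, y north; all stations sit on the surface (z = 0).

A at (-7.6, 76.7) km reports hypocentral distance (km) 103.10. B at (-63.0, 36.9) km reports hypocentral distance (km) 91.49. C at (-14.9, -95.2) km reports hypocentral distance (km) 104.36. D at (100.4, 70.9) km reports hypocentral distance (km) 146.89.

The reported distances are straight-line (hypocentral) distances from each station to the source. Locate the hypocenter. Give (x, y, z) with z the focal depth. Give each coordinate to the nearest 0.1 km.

x ≈ -8.7 km, y ≈ -8.6 km, depth ≈ 57.9 km

Each station gives a sphere (x−x_i)² + (y−y_i)² + z² = d_i² (stations at z=0).
Subtracting the A sphere from B and C: z² cancels, leaving linear equations in x and y:
-110.8 x − 79.6 y = 1649.15
-14.6 x − 343.8 y = 3083.00
Solving: x ≈ -8.707, y ≈ -8.598 km (keep extra digits for the depth step; rounded: -8.7, -8.6).
Then from the A sphere: z² = 103.10² − (x + 7.6)² − (y − 76.7)² with x = -8.707, y = -8.598, so z ≈ 57.902 ≈ 57.9 km.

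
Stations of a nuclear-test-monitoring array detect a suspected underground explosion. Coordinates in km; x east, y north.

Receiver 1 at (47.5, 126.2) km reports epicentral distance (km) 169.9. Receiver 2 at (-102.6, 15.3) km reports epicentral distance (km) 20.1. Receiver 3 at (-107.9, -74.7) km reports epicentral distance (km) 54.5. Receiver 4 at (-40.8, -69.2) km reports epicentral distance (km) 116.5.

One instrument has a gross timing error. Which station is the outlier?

Solve using three stations at a time. Using Receiver 1, Receiver 2, Receiver 4 (subtract circle equations pairwise → linear system) gives (x, y) ≈ (-95.1, 33.9).
Distances from that point to each station vs reported:
  Receiver 1: calculated 169.9 vs reported 169.9 → residual 0.0 km
  Receiver 2: calculated 20.0 vs reported 20.1 → residual 0.1 km
  Receiver 3: calculated 109.3 vs reported 54.5 → residual 54.8 km
  Receiver 4: calculated 116.5 vs reported 116.5 → residual 0.0 km
Receiver 1, Receiver 2, Receiver 4 are mutually consistent (residuals ≈ 0); Receiver 3 is off by 54.8 km.

Receiver 3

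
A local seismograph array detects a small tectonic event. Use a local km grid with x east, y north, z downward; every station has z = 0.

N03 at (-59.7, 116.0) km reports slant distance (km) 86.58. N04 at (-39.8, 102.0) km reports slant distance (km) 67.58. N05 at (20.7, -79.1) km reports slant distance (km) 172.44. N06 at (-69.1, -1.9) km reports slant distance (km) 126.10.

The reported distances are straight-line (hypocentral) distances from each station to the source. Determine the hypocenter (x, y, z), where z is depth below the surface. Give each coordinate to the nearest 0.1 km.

Each station gives a sphere (x−x_i)² + (y−y_i)² + z² = d_i² (stations at z=0).
Subtracting the N03 sphere from N04 and N05: z² cancels, leaving linear equations in x and y:
39.8 x − 28.0 y = -2103.01
160.8 x − 390.2 y = -32574.25
Solving: x ≈ 8.296, y ≈ 86.900 km (keep extra digits for the depth step; rounded: 8.3, 86.9).
Then from the N03 sphere: z² = 86.58² − (x + 59.7)² − (y − 116.0)² with x = 8.296, y = 86.900, so z ≈ 45.009 ≈ 45.0 km.

x ≈ 8.3 km, y ≈ 86.9 km, depth ≈ 45.0 km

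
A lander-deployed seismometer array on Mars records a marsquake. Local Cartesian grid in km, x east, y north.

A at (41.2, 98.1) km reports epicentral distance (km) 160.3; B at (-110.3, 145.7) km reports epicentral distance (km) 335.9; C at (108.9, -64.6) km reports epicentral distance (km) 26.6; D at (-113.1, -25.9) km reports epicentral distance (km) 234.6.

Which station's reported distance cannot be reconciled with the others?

B

Solve using three stations at a time. Using A, C, D (subtract circle equations pairwise → linear system) gives (x, y) ≈ (121.0, -40.9).
Distances from that point to each station vs reported:
  A: calculated 160.3 vs reported 160.3 → residual 0.0 km
  B: calculated 297.2 vs reported 335.9 → residual 38.7 km
  C: calculated 26.6 vs reported 26.6 → residual 0.0 km
  D: calculated 234.6 vs reported 234.6 → residual 0.0 km
A, C, D are mutually consistent (residuals ≈ 0); B is off by 38.7 km.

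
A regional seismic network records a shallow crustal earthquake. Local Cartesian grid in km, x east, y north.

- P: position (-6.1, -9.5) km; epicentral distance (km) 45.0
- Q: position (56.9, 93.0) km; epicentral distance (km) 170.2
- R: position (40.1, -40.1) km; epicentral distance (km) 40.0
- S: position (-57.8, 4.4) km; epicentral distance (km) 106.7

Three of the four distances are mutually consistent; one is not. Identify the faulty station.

Solve using three stations at a time. Using Q, R, S (subtract circle equations pairwise → linear system) gives (x, y) ≈ (16.4, -72.3).
Distances from that point to each station vs reported:
  P: calculated 66.7 vs reported 45.0 → residual 21.7 km
  Q: calculated 170.2 vs reported 170.2 → residual 0.0 km
  R: calculated 40.0 vs reported 40.0 → residual 0.0 km
  S: calculated 106.7 vs reported 106.7 → residual 0.0 km
Q, R, S are mutually consistent (residuals ≈ 0); P is off by 21.7 km.

P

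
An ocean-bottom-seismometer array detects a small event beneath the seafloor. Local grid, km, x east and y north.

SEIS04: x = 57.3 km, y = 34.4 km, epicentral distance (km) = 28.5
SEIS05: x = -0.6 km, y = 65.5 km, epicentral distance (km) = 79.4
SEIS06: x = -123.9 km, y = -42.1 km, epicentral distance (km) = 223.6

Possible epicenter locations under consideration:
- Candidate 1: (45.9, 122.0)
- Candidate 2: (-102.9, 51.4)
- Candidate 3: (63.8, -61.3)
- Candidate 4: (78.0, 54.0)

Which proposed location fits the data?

Candidate 4

For each candidate, compare |candidate − station| to the reported distance:
Candidate 1: residuals SEIS04 59.8, SEIS05 6.2, SEIS06 12.5 → max 59.8 km
Candidate 2: residuals SEIS04 132.6, SEIS05 23.9, SEIS06 127.8 → max 132.6 km
Candidate 3: residuals SEIS04 67.4, SEIS05 62.8, SEIS06 34.9 → max 67.4 km
Candidate 4: residuals SEIS04 0.0, SEIS05 0.0, SEIS06 0.0 → max 0.0 km
Only Candidate 4 has all residuals ≈ 0.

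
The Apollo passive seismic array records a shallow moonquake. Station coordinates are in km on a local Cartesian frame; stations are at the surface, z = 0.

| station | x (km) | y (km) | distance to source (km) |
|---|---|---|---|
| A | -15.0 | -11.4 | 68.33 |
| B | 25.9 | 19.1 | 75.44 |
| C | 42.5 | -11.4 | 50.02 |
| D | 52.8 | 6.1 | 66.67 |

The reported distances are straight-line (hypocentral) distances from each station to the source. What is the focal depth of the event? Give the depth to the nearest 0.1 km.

Each station gives a sphere (x−x_i)² + (y−y_i)² + z² = d_i² (stations at z=0).
Subtracting the A sphere from B and C: z² cancels, leaving linear equations in x and y:
81.8 x + 61.0 y = -341.54
115.0 x + 0.0 y = 3748.24
Solving: x ≈ 32.593, y ≈ -49.306 km (keep extra digits for the depth step; rounded: 32.6, -49.3).
Then from the A sphere: z² = 68.33² − (x + 15.0)² − (y + 11.4)² with x = 32.593, y = -49.306, so z ≈ 31.097 ≈ 31.1 km.

depth ≈ 31.1 km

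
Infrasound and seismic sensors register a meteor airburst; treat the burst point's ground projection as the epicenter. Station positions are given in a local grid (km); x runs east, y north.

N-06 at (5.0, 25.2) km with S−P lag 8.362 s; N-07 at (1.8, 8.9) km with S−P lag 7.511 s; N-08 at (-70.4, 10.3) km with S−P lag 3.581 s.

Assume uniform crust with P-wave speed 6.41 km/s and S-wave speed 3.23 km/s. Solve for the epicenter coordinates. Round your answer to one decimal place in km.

x ≈ -47.1 km, y ≈ 9.4 km

Distance from S−P lag: d = Δt · v_P v_S / (v_P − v_S) = Δt · (6.41·3.23)/(6.41−3.23) ≈ 6.5108·Δt.
So d_N-06 = 54.44, d_N-07 = 48.90, d_N-08 = 23.32 km.
Circle about each station: (x − 5.0)² + (y − 25.2)² = 54.44²; (x − 1.8)² + (y − 8.9)² = 48.90²; (x + 70.4)² + (y − 10.3)² = 23.32².
Subtracting pairs of circle equations eliminates x²+y² and gives linear equations (the radical axes):
-6.4 x − 32.6 y = -5.09
-150.8 x − 29.8 y = 6822.10
Solving the 2×2 system: x ≈ -47.1, y ≈ 9.4 km.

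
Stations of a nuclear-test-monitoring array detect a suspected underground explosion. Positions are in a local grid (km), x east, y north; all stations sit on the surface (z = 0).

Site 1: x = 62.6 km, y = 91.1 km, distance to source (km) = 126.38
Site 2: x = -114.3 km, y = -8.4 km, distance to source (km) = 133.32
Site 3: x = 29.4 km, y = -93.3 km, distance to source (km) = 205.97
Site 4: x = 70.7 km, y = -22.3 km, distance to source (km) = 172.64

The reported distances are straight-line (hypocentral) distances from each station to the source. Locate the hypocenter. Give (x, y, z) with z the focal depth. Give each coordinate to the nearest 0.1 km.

Each station gives a sphere (x−x_i)² + (y−y_i)² + z² = d_i² (stations at z=0).
Subtracting the Site 1 sphere from Site 2 and Site 3: z² cancels, leaving linear equations in x and y:
-353.8 x − 199.0 y = -885.24
-66.4 x − 368.8 y = -29100.46
Solving: x ≈ -46.599, y ≈ 87.296 km (keep extra digits for the depth step; rounded: -46.6, 87.3).
Then from the Site 1 sphere: z² = 126.38² − (x − 62.6)² − (y − 91.1)² with x = -46.599, y = 87.296, so z ≈ 63.506 ≈ 63.5 km.

(-46.6, 87.3, 63.5)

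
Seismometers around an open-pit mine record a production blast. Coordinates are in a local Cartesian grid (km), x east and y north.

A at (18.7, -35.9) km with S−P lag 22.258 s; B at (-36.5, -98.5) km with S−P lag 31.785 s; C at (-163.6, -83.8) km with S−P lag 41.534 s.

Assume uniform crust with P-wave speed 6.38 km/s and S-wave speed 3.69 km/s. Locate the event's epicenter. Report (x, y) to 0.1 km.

139.4 km east, 117.0 km north

Distance from S−P lag: d = Δt · v_P v_S / (v_P − v_S) = Δt · (6.38·3.69)/(6.38−3.69) ≈ 8.7517·Δt.
So d_A = 194.80, d_B = 278.17, d_C = 363.50 km.
Circle about each station: (x − 18.7)² + (y + 35.9)² = 194.80²; (x + 36.5)² + (y + 98.5)² = 278.17²; (x + 163.6)² + (y + 83.8)² = 363.50².
Subtracting the A equation from the B and C equations removes the quadratic terms:
-110.4 x − 125.2 y = -30035.51
-364.6 x − 95.8 y = -62036.31
Solving the 2×2 system: x ≈ 139.4, y ≈ 117.0 km.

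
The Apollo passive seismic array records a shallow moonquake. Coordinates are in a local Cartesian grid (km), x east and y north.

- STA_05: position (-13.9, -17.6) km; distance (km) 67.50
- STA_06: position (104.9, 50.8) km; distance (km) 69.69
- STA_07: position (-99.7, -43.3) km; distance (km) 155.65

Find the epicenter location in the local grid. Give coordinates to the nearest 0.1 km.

(43.2, 18.4)

Circle about each station: (x + 13.9)² + (y + 17.6)² = 67.50²; (x − 104.9)² + (y − 50.8)² = 69.69²; (x + 99.7)² + (y + 43.3)² = 155.65².
Subtracting the STA_05 equation from the STA_06 and STA_07 equations removes the quadratic terms:
237.6 x + 136.8 y = 12781.23
-171.6 x − 51.4 y = -8358.66
Solving the 2×2 system: x ≈ 43.2, y ≈ 18.4 km.
Check against STA_05 (with the unrounded x, y): √((x + 13.9)²+(y + 17.6)²) = 67.50 ≈ 67.50 km. ✓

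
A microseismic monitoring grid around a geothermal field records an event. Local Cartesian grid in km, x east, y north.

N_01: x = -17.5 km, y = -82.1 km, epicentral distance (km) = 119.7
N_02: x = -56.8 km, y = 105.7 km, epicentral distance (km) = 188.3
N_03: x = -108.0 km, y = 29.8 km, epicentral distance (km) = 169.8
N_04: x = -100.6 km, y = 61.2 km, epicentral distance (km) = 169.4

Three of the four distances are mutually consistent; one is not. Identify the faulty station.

Solve using three stations at a time. Using N_01, N_03, N_04 (subtract circle equations pairwise → linear system) gives (x, y) ≈ (60.6, 8.8).
Distances from that point to each station vs reported:
  N_01: calculated 119.8 vs reported 119.7 → residual 0.1 km
  N_02: calculated 152.2 vs reported 188.3 → residual 36.1 km
  N_03: calculated 169.9 vs reported 169.8 → residual 0.1 km
  N_04: calculated 169.5 vs reported 169.4 → residual 0.1 km
N_01, N_03, N_04 are mutually consistent (residuals ≈ 0); N_02 is off by 36.1 km.

N_02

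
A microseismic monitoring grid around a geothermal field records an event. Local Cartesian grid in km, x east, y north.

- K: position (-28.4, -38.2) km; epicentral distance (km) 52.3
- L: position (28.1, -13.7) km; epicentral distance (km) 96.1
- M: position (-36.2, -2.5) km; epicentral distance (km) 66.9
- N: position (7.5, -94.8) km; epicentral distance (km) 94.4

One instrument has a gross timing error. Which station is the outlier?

Solve using three stations at a time. Using K, M, N (subtract circle equations pairwise → linear system) gives (x, y) ≈ (-77.8, -54.7).
Distances from that point to each station vs reported:
  K: calculated 52.1 vs reported 52.3 → residual 0.2 km
  L: calculated 113.6 vs reported 96.1 → residual 17.5 km
  M: calculated 66.7 vs reported 66.9 → residual 0.2 km
  N: calculated 94.3 vs reported 94.4 → residual 0.1 km
K, M, N are mutually consistent (residuals ≈ 0); L is off by 17.5 km.

L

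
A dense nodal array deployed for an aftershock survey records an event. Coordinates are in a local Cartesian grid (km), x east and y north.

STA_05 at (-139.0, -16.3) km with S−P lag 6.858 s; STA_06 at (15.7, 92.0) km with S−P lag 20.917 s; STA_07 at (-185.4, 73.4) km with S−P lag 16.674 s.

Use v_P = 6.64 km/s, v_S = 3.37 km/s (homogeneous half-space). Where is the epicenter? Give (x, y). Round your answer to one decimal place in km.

x ≈ -96.0 km, y ≈ 2.5 km

Distance from S−P lag: d = Δt · v_P v_S / (v_P − v_S) = Δt · (6.64·3.37)/(6.64−3.37) ≈ 6.8431·Δt.
So d_STA_05 = 46.93, d_STA_06 = 143.14, d_STA_07 = 114.10 km.
Circle about each station: (x + 139.0)² + (y + 16.3)² = 46.93²; (x − 15.7)² + (y − 92.0)² = 143.14²; (x + 185.4)² + (y − 73.4)² = 114.10².
Subtracting pairs of circle equations eliminates x²+y² and gives linear equations (the radical axes):
309.4 x + 216.6 y = -29162.83
-92.8 x + 179.4 y = 9357.64
Solving the 2×2 system: x ≈ -96.0, y ≈ 2.5 km.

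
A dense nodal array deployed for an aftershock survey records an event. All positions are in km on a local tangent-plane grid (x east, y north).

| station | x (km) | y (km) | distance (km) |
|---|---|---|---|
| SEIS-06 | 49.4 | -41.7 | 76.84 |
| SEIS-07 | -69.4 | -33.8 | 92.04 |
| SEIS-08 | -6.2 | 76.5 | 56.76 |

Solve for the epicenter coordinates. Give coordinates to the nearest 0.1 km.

x ≈ 4.7 km, y ≈ 20.8 km

Circle about each station: (x − 49.4)² + (y + 41.7)² = 76.84²; (x + 69.4)² + (y + 33.8)² = 92.04²; (x + 6.2)² + (y − 76.5)² = 56.76².
Subtracting pairs of circle equations eliminates x²+y² and gives linear equations (the radical axes):
-237.6 x + 15.8 y = -787.43
-111.2 x + 236.4 y = 4394.13
Solving the 2×2 system: x ≈ 4.7, y ≈ 20.8 km.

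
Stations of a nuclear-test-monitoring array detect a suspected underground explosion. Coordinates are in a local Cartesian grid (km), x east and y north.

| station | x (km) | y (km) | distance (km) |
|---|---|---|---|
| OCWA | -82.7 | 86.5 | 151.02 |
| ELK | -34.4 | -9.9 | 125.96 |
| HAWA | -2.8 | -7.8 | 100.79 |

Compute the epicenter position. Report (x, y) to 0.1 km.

(66.8, 65.1)

Circle about each station: (x + 82.7)² + (y − 86.5)² = 151.02²; (x + 34.4)² + (y + 9.9)² = 125.96²; (x + 2.8)² + (y + 7.8)² = 100.79².
Subtracting the OCWA equation from the ELK and HAWA equations removes the quadratic terms:
96.6 x − 192.8 y = -6099.05
159.8 x − 188.6 y = -1604.44
Solving the 2×2 system: x ≈ 66.8, y ≈ 65.1 km.
Check against OCWA (with the unrounded x, y): √((x + 82.7)²+(y − 86.5)²) = 151.02 ≈ 151.02 km. ✓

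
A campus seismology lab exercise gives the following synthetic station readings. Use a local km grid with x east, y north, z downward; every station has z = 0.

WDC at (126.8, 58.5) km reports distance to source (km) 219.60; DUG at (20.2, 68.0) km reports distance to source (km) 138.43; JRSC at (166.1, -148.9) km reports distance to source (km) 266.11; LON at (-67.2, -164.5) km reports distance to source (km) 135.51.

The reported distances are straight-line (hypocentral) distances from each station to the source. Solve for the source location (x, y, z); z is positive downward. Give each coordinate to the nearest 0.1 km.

x ≈ -71.3 km, y ≈ -32.0 km, depth ≈ 28.1 km

Each station gives a sphere (x−x_i)² + (y−y_i)² + z² = d_i² (stations at z=0).
Subtracting the WDC sphere from DUG and JRSC: z² cancels, leaving linear equations in x and y:
-213.2 x + 19.0 y = 14592.85
78.6 x − 414.8 y = 7669.56
Solving: x ≈ -71.299, y ≈ -32.000 km (keep extra digits for the depth step; rounded: -71.3, -32.0).
Then from the WDC sphere: z² = 219.60² − (x − 126.8)² − (y − 58.5)² with x = -71.299, y = -32.000, so z ≈ 28.119 ≈ 28.1 km.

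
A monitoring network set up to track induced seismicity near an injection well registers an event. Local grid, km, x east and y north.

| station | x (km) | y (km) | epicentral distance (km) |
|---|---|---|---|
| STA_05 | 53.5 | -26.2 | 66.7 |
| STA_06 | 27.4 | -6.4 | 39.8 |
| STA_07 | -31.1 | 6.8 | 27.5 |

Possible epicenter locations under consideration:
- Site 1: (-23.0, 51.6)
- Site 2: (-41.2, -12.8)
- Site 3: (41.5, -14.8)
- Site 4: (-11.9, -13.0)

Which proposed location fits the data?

Site 4

For each candidate, compare |candidate − station| to the reported distance:
Site 1: residuals STA_05 42.4, STA_06 37.0, STA_07 18.0 → max 42.4 km
Site 2: residuals STA_05 28.9, STA_06 29.1, STA_07 5.5 → max 29.1 km
Site 3: residuals STA_05 50.1, STA_06 23.4, STA_07 48.2 → max 50.1 km
Site 4: residuals STA_05 0.0, STA_06 0.1, STA_07 0.1 → max 0.1 km
Only Site 4 has all residuals ≈ 0.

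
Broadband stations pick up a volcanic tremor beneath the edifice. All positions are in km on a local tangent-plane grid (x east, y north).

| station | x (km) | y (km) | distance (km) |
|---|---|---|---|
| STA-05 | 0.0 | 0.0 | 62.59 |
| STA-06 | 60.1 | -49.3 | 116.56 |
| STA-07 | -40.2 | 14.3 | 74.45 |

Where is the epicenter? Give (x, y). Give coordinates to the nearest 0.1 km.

Circle about each station: x² + y² = 62.59²; (x − 60.1)² + (y + 49.3)² = 116.56²; (x + 40.2)² + (y − 14.3)² = 74.45².
Subtracting the STA-05 equation from the STA-06 and STA-07 equations removes the quadratic terms:
120.2 x − 98.6 y = -3626.23
-80.4 x + 28.6 y = 195.24
Solving the 2×2 system: x ≈ 18.8, y ≈ 59.7 km.

(18.8, 59.7)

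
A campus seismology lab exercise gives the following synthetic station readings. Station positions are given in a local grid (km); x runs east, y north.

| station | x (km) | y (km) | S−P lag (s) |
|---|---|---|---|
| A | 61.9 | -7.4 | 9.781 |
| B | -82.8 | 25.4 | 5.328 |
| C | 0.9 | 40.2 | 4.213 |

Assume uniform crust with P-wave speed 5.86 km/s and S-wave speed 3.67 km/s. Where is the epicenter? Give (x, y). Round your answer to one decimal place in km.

Distance from S−P lag: d = Δt · v_P v_S / (v_P − v_S) = Δt · (5.86·3.67)/(5.86−3.67) ≈ 9.8202·Δt.
So d_A = 96.05, d_B = 52.32, d_C = 41.37 km.
Circle about each station: (x − 61.9)² + (y + 7.4)² = 96.05²; (x + 82.8)² + (y − 25.4)² = 52.32²; (x − 0.9)² + (y − 40.2)² = 41.37².
Subtracting pairs of circle equations eliminates x²+y² and gives linear equations (the radical axes):
-289.4 x + 65.6 y = 10102.85
-122.0 x + 95.2 y = 5244.61
Solving the 2×2 system: x ≈ -31.6, y ≈ 14.6 km.

(-31.6, 14.6)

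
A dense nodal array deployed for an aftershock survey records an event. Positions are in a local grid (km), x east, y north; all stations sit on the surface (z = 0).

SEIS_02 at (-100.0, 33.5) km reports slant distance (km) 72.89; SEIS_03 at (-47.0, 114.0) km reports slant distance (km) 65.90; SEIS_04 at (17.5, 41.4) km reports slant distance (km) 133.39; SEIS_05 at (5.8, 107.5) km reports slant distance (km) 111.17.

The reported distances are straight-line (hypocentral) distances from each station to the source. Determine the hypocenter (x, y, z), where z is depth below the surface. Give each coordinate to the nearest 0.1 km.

Each station gives a sphere (x−x_i)² + (y−y_i)² + z² = d_i² (stations at z=0).
Subtracting the SEIS_02 sphere from SEIS_03 and SEIS_04: z² cancels, leaving linear equations in x and y:
106.0 x + 161.0 y = 5052.89
235.0 x + 15.8 y = -21581.98
Solving: x ≈ -98.300, y ≈ 96.103 km (keep extra digits for the depth step; rounded: -98.3, 96.1).
Then from the SEIS_02 sphere: z² = 72.89² − (x + 100.0)² − (y − 33.5)² with x = -98.300, y = 96.103, so z ≈ 37.295 ≈ 37.3 km.

(-98.3, 96.1, 37.3)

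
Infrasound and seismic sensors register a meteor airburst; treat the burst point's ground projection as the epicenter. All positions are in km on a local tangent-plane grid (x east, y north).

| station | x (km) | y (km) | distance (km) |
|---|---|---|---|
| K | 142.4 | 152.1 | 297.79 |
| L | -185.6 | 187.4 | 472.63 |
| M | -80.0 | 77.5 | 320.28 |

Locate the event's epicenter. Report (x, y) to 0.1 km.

Circle about each station: (x − 142.4)² + (y − 152.1)² = 297.79²; (x + 185.6)² + (y − 187.4)² = 472.63²; (x + 80.0)² + (y − 77.5)² = 320.28².
Subtracting the K equation from the L and M equations removes the quadratic terms:
-656.0 x + 70.6 y = -108546.28
-444.8 x − 149.2 y = -44906.31
Solving the 2×2 system: x ≈ 149.8, y ≈ -145.6 km.
Check against K (with the unrounded x, y): √((x − 142.4)²+(y − 152.1)²) = 297.79 ≈ 297.79 km. ✓

149.8 km east, -145.6 km north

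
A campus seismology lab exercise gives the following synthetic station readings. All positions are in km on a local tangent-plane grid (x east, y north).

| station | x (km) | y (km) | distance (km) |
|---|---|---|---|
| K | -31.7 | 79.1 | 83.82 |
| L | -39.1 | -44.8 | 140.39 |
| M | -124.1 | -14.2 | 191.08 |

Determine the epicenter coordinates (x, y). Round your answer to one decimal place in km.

50.6 km east, 63.2 km north

Circle about each station: (x + 31.7)² + (y − 79.1)² = 83.82²; (x + 39.1)² + (y + 44.8)² = 140.39²; (x + 124.1)² + (y + 14.2)² = 191.08².
Subtracting pairs of circle equations eliminates x²+y² and gives linear equations (the radical axes):
-14.8 x − 247.8 y = -16409.41
-184.8 x − 186.6 y = -21145.02
Solving the 2×2 system: x ≈ 50.6, y ≈ 63.2 km.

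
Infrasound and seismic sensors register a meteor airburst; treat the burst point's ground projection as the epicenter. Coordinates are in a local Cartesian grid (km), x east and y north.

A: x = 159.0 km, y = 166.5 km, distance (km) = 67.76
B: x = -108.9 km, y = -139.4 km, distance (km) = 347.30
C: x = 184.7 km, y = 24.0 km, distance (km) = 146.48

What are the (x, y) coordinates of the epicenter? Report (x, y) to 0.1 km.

Circle about each station: (x − 159.0)² + (y − 166.5)² = 67.76²; (x + 108.9)² + (y + 139.4)² = 347.30²; (x − 184.7)² + (y − 24.0)² = 146.48².
Subtracting the A equation from the B and C equations removes the quadratic terms:
-535.8 x − 611.8 y = -137737.55
51.4 x − 285.0 y = -35178.13
Solving the 2×2 system: x ≈ 96.3, y ≈ 140.8 km.
Check against A (with the unrounded x, y): √((x − 159.0)²+(y − 166.5)²) = 67.76 ≈ 67.76 km. ✓

96.3 km east, 140.8 km north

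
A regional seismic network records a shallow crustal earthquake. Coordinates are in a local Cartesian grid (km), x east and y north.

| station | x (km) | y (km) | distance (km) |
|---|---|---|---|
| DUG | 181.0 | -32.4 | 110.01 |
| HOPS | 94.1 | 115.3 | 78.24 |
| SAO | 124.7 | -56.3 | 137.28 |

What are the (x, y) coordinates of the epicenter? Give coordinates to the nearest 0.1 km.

x ≈ 161.7 km, y ≈ 75.9 km

Circle about each station: (x − 181.0)² + (y + 32.4)² = 110.01²; (x − 94.1)² + (y − 115.3)² = 78.24²; (x − 124.7)² + (y + 56.3)² = 137.28².
Subtracting pairs of circle equations eliminates x²+y² and gives linear equations (the radical axes):
-173.8 x + 295.4 y = -5681.16
-112.6 x − 47.8 y = -21834.58
Solving the 2×2 system: x ≈ 161.7, y ≈ 75.9 km.
Check against DUG (with the unrounded x, y): √((x − 181.0)²+(y + 32.4)²) = 110.01 ≈ 110.01 km. ✓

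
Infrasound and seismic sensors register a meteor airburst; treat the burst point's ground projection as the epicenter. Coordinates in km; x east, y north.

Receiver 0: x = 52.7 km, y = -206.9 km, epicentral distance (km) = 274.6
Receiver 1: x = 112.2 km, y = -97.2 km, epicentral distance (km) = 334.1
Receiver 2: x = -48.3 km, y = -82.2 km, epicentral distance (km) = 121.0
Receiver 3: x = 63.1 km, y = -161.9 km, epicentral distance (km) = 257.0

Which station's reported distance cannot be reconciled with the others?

Solve using three stations at a time. Using Receiver 0, Receiver 2, Receiver 3 (subtract circle equations pairwise → linear system) gives (x, y) ≈ (-157.9, -30.6).
Distances from that point to each station vs reported:
  Receiver 0: calculated 274.7 vs reported 274.6 → residual 0.1 km
  Receiver 1: calculated 278.2 vs reported 334.1 → residual 55.9 km
  Receiver 2: calculated 121.1 vs reported 121.0 → residual 0.1 km
  Receiver 3: calculated 257.1 vs reported 257.0 → residual 0.1 km
Receiver 0, Receiver 2, Receiver 3 are mutually consistent (residuals ≈ 0); Receiver 1 is off by 55.9 km.

Receiver 1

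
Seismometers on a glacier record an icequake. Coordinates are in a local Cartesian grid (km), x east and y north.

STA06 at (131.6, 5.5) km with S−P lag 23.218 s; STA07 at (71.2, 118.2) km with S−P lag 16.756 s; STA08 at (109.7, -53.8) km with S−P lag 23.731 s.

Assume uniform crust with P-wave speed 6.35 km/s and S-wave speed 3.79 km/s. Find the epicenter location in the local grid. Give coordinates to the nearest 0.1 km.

-77.8 km east, 67.1 km north

Distance from S−P lag: d = Δt · v_P v_S / (v_P − v_S) = Δt · (6.35·3.79)/(6.35−3.79) ≈ 9.4010·Δt.
So d_STA06 = 218.27, d_STA07 = 157.52, d_STA08 = 223.09 km.
Circle about each station: (x − 131.6)² + (y − 5.5)² = 218.27²; (x − 71.2)² + (y − 118.2)² = 157.52²; (x − 109.7)² + (y + 53.8)² = 223.09².
Subtracting the STA06 equation from the STA07 and STA08 equations removes the quadratic terms:
-120.8 x + 225.4 y = 24521.11
-43.8 x − 118.6 y = -4547.64
Solving the 2×2 system: x ≈ -77.8, y ≈ 67.1 km.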